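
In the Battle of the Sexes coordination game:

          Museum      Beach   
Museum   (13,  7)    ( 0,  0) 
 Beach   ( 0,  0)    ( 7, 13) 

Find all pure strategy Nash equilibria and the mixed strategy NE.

Pure NE: (Museum, Museum) and (Beach, Beach); Mixed NE: p = 0.65, q = 0.35

Work:
Check pure NE:
(Museum, Museum): (13, 7) - no unilateral deviation beneficial
(Beach, Beach): (7, 13) - no unilateral deviation beneficial
Mixed NE: P1 plays Museum with p = 0.65, P2 plays Museum with q = 0.35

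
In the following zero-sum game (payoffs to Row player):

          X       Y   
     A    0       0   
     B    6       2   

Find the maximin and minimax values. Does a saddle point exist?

Maximin = 2, Minimax = 2, Saddle: True

Work:
Row minimums: [0, 2] → maximin = 2
Column maximums: [6, 2] → minimax = 2
Saddle point exists! Game value = 2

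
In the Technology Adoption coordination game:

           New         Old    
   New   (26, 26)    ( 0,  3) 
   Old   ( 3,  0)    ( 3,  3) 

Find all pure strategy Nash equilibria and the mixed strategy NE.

Pure NE: (New, New) and (Old, Old); Mixed NE: p = 0.1154, q = 0.1154

Work:
Check pure NE:
(New, New): (26, 26) - no unilateral deviation beneficial
(Old, Old): (3, 3) - no unilateral deviation beneficial
Mixed NE: P1 plays New with p = 0.1154, P2 plays New with q = 0.1154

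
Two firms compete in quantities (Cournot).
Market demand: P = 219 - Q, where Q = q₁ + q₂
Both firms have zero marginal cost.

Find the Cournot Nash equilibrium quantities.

q₁* = q₂* = 73.0; P* = 73.0

Work:
Profit: π_i = P·q_i = (a - q_i - q_j)·q_i
FOC: ∂π_i/∂q_i = a - 2q_i - q_j = 0
Reaction function: q_i = (219 - q_j)/2
Symmetry: q* = 219/3 = 73.0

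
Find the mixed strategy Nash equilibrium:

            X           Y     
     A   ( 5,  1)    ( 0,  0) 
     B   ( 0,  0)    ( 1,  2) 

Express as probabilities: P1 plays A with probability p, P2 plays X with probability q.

p = 0.6667, q = 0.1667

Work:
Find probabilities that make opponent indifferent:
P2 chooses q to make P1 indifferent between A and B
P1 chooses p to make P2 indifferent between X and Y
Mixed NE: P1 plays (A: 0.6667, B: 0.3333), P2 plays (X: 0.1667, Y: 0.8333)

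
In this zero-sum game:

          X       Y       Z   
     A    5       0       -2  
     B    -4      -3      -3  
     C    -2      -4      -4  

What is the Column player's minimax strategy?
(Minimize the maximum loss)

Column should play Z, value = -2

Work:
Column player minimizes Row's maximum payoff:
Column X: max payoff to Row = 5
Column Y: max payoff to Row = 0
Column Z: max payoff to Row = -2
Minimum is -2, achieved by column Z.
Minimax strategy: Z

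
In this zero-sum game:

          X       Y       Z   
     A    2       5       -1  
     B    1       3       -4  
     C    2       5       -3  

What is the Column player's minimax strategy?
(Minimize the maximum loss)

Column should play Z, value = -1

Work:
Column player minimizes Row's maximum payoff:
Column X: max payoff to Row = 2
Column Y: max payoff to Row = 5
Column Z: max payoff to Row = -1
Minimum is -1, achieved by column Z.
Minimax strategy: Z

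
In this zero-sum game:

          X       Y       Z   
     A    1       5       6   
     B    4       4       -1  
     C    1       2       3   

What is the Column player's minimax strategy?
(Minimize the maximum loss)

Column should play X, value = 4

Work:
Column player minimizes Row's maximum payoff:
Column X: max payoff to Row = 4
Column Y: max payoff to Row = 5
Column Z: max payoff to Row = 6
Minimum is 4, achieved by column X.
Minimax strategy: X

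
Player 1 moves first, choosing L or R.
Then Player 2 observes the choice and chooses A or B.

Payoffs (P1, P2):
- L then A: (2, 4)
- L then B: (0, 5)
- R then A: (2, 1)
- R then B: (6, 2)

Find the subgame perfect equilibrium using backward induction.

P1 plays R, P2 plays B after L and B after R; Payoff (6, 2)

Work:
Backward induction:
After L: P2 chooses B → P1 gets 0
After R: P2 chooses B → P1 gets 6
P1 chooses R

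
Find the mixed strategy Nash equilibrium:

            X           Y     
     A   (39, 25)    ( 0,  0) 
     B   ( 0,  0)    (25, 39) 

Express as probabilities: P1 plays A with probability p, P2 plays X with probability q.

p = 0.6094, q = 0.3906

Work:
Find probabilities that make opponent indifferent:
P2 chooses q to make P1 indifferent between A and B
P1 chooses p to make P2 indifferent between X and Y
Mixed NE: P1 plays (A: 0.6094, B: 0.3906), P2 plays (X: 0.3906, Y: 0.6094)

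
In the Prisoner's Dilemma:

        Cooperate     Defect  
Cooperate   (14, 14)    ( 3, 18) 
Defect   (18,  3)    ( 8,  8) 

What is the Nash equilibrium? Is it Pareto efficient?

(Defect, Defect) is NE; not Pareto efficient

Work:
Defect dominates Cooperate for both players:
If P2 cooperates: Defect (18) > Cooperate (14)
If P2 defects: Defect (8) > Cooperate (3)
NE: (Defect, Defect) with payoff (8, 8)
But (Cooperate, Cooperate) = (14, 14) Pareto dominates (8, 8)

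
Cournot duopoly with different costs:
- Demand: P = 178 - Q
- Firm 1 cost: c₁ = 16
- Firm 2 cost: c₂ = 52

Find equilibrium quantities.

q₁* = 66.0, q₂* = 30.0

Work:
Reaction: q₁ = (178 - 16 - q₂)/2
Reaction: q₂ = (178 - 52 - q₁)/2
Solve simultaneously:
q₁* = (178 - 2×16 + 52)/3 = 66.0
q₂* = (178 - 2×52 + 16)/3 = 30.0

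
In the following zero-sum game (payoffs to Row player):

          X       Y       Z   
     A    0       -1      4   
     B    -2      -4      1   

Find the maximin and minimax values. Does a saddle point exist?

Maximin = -1, Minimax = -1, Saddle: True

Work:
Row minimums: [-1, -4] → maximin = -1
Column maximums: [0, -1, 4] → minimax = -1
Saddle point exists! Game value = -1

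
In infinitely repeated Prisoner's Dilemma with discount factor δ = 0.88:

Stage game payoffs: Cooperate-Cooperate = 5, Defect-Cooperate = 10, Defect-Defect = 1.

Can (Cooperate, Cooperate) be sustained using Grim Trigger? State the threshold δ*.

δ* = 0.5556; since δ = 0.88 ≥ 0.5556, cooperation can be sustained

Work:
For Grim Trigger:
Cooperate forever: 5/(1-δ)
Defect then punished: 10 + 1·δ/(1-δ)
Need: 5/(1-δ) ≥ 10 + 1·δ/(1-δ)
Solving: δ ≥ (T-R)/(T-P) = (10-5)/(10-1) = 0.5556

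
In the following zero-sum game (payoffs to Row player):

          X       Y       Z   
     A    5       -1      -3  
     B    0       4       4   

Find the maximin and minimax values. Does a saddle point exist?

Maximin = 0, Minimax = 4, Saddle: False

Work:
Row minimums: [-3, 0] → maximin = 0
Column maximums: [5, 4, 4] → minimax = 4
No saddle point (maximin ≠ minimax). Mixed strategy needed.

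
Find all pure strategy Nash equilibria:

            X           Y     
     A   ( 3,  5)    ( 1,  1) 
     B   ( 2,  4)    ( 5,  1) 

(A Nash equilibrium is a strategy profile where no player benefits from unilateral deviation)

Nash equilibrium: (A, X)

Work:
Best responses:
  P1 vs X: payoffs [3, 2] → best response A (payoff 3)
  P1 vs Y: payoffs [1, 5] → best response B (payoff 5)
  P2 vs A: payoffs [5, 1] → best response X (payoff 5)
  P2 vs B: payoffs [4, 1] → best response X (payoff 4)
Mutual best responses: (A,X) → Nash equilibria.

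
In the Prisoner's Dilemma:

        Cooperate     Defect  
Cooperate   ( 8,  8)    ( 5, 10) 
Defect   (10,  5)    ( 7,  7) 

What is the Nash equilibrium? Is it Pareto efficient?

(Defect, Defect) is NE; not Pareto efficient

Work:
Defect dominates Cooperate for both players:
If P2 cooperates: Defect (10) > Cooperate (8)
If P2 defects: Defect (7) > Cooperate (5)
NE: (Defect, Defect) with payoff (7, 7)
But (Cooperate, Cooperate) = (8, 8) Pareto dominates (7, 7)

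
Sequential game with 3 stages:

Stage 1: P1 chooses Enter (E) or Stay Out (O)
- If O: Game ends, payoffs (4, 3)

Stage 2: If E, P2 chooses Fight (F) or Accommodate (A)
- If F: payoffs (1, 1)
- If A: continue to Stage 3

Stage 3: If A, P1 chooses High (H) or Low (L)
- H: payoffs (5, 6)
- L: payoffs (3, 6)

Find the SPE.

SPE: (E, A, H); Outcome (5, 6)

Work:
Stage 3: P1 chooses H (5 vs 3)
Stage 2: P2: F->1, A->6 (anticipating H). Choose A
Stage 1: P1: O->4, E->5 (anticipating A, H). Choose E
SPE path: E -> A -> H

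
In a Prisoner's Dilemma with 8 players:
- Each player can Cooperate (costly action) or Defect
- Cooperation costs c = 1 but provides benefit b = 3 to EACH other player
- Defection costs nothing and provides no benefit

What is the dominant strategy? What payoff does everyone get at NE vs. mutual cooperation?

Dominant: Defect; NE payoff = 0; Coop payoff = 20

Work:
Defect dominates (saves cost c = 1, benefit to others is external)
NE: All defect → everyone gets 0
If all cooperate: each receives (7)×3 - 1 = 20
Social dilemma: 20 > 0 but NE gives 0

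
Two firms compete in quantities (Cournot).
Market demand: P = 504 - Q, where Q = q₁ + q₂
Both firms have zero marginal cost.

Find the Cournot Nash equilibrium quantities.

q₁* = q₂* = 168.0; P* = 168.0

Work:
Profit: π_i = P·q_i = (a - q_i - q_j)·q_i
FOC: ∂π_i/∂q_i = a - 2q_i - q_j = 0
Reaction function: q_i = (504 - q_j)/2
Symmetry: q* = 504/3 = 168.0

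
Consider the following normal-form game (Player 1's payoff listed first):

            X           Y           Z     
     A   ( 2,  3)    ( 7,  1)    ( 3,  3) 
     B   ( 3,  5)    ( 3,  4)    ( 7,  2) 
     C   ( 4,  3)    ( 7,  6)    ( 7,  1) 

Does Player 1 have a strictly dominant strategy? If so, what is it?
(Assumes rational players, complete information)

No strictly dominant strategy exists for Player 1

Work:
A strategy strictly dominates another if it gives a strictly higher payoff against every opponent action. Compare each pair of P1's strategies column-by-column:
  A vs B: [2 vs 3, 7 vs 3, 3 vs 7] → A does not strictly dominate B (column X: 2 ≤ 3)
  A vs C: [2 vs 4, 7 vs 7, 3 vs 7] → A does not strictly dominate C (column X: 2 ≤ 4)
  B vs A: [3 vs 2, 3 vs 7, 7 vs 3] → B does not strictly dominate A (column Y: 3 ≤ 7)
  B vs C: [3 vs 4, 3 vs 7, 7 vs 7] → B does not strictly dominate C (column X: 3 ≤ 4)
  C vs A: [4 vs 2, 7 vs 7, 7 vs 3] → C does not strictly dominate A (column Y: 7 ≤ 7)
  C vs B: [4 vs 3, 7 vs 3, 7 vs 7] → C does not strictly dominate B (column Z: 7 ≤ 7)
No single strategy strictly dominates all others → no strictly dominant strategy.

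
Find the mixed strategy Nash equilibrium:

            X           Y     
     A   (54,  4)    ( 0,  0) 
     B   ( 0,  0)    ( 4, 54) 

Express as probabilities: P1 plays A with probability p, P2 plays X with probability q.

p = 0.931, q = 0.069

Work:
Find probabilities that make opponent indifferent:
P2 chooses q to make P1 indifferent between A and B
P1 chooses p to make P2 indifferent between X and Y
Mixed NE: P1 plays (A: 0.931, B: 0.069), P2 plays (X: 0.069, Y: 0.931)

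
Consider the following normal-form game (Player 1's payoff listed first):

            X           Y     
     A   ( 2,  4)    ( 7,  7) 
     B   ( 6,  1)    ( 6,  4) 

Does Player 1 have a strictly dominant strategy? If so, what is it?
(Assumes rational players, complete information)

No strictly dominant strategy exists for Player 1

Work:
A strategy strictly dominates another if it gives a strictly higher payoff against every opponent action. Compare each pair of P1's strategies column-by-column:
  A vs B: [2 vs 6, 7 vs 6] → A does not strictly dominate B (column X: 2 ≤ 6)
  B vs A: [6 vs 2, 6 vs 7] → B does not strictly dominate A (column Y: 6 ≤ 7)
No single strategy strictly dominates all others → no strictly dominant strategy.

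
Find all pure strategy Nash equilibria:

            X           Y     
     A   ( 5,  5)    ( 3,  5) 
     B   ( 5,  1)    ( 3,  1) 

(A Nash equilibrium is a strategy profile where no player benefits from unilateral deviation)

Nash equilibrium: (A, X), (A, Y), (B, X), (B, Y)

Work:
Best responses:
  P1 vs X: payoffs [5, 5] → best response A/B (payoff 5)
  P1 vs Y: payoffs [3, 3] → best response A/B (payoff 3)
  P2 vs A: payoffs [5, 5] → best response X/Y (payoff 5)
  P2 vs B: payoffs [1, 1] → best response X/Y (payoff 1)
Mutual best responses: (A,X), (A,Y), (B,X), (B,Y) → Nash equilibria.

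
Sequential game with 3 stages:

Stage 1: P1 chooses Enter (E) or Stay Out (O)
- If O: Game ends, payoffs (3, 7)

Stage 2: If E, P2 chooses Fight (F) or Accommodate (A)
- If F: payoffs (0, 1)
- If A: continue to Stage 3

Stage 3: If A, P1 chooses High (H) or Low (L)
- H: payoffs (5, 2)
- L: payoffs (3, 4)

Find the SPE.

SPE: (E, A, H); Outcome (5, 2)

Work:
Stage 3: P1 chooses H (5 vs 3)
Stage 2: P2: F->1, A->2 (anticipating H). Choose A
Stage 1: P1: O->3, E->5 (anticipating A, H). Choose E
SPE path: E -> A -> H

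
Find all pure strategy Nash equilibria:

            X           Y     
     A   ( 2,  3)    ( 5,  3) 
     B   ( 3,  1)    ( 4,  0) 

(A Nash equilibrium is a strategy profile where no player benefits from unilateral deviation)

Nash equilibrium: (A, Y), (B, X)

Work:
Best responses:
  P1 vs X: payoffs [2, 3] → best response B (payoff 3)
  P1 vs Y: payoffs [5, 4] → best response A (payoff 5)
  P2 vs A: payoffs [3, 3] → best response X/Y (payoff 3)
  P2 vs B: payoffs [1, 0] → best response X (payoff 1)
Mutual best responses: (A,Y), (B,X) → Nash equilibria.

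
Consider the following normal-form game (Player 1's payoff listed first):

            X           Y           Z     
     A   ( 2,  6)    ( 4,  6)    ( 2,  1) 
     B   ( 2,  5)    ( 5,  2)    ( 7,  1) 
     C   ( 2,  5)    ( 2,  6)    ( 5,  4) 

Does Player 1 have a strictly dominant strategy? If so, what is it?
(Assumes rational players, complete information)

No strictly dominant strategy exists for Player 1

Work:
A strategy strictly dominates another if it gives a strictly higher payoff against every opponent action. Compare each pair of P1's strategies column-by-column:
  A vs B: [2 vs 2, 4 vs 5, 2 vs 7] → A does not strictly dominate B (column X: 2 ≤ 2)
  A vs C: [2 vs 2, 4 vs 2, 2 vs 5] → A does not strictly dominate C (column X: 2 ≤ 2)
  B vs A: [2 vs 2, 5 vs 4, 7 vs 2] → B does not strictly dominate A (column X: 2 ≤ 2)
  B vs C: [2 vs 2, 5 vs 2, 7 vs 5] → B does not strictly dominate C (column X: 2 ≤ 2)
  C vs A: [2 vs 2, 2 vs 4, 5 vs 2] → C does not strictly dominate A (column X: 2 ≤ 2)
  C vs B: [2 vs 2, 2 vs 5, 5 vs 7] → C does not strictly dominate B (column X: 2 ≤ 2)
No single strategy strictly dominates all others → no strictly dominant strategy.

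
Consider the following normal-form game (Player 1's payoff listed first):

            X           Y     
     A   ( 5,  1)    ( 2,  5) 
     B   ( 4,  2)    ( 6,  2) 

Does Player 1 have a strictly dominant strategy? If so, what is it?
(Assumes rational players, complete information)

No strictly dominant strategy exists for Player 1

Work:
A strategy strictly dominates another if it gives a strictly higher payoff against every opponent action. Compare each pair of P1's strategies column-by-column:
  A vs B: [5 vs 4, 2 vs 6] → A does not strictly dominate B (column Y: 2 ≤ 6)
  B vs A: [4 vs 5, 6 vs 2] → B does not strictly dominate A (column X: 4 ≤ 5)
No single strategy strictly dominates all others → no strictly dominant strategy.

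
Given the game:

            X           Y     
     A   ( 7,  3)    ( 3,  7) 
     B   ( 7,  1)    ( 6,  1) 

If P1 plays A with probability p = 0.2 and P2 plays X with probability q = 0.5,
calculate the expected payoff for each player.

E[P1] = 6.2, E[P2] = 1.8

Work:
E[P1] = p·q·π₁(A,X) + p·(1-q)·π₁(A,Y) + (1-p)·q·π₁(B,X) + (1-p)·(1-q)·π₁(B,Y)
= 0.2·0.5·7 + 0.2·0.5·3 + 0.8·0.5·7 + 0.8·0.5·6
= 6.2

E[P2] = 1.8 (similar calculation)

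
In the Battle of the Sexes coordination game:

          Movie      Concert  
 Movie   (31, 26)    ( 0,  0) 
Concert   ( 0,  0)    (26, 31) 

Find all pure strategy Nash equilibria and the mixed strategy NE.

Pure NE: (Movie, Movie) and (Concert, Concert); Mixed NE: p = 0.5439, q = 0.4561

Work:
Check pure NE:
(Movie, Movie): (31, 26) - no unilateral deviation beneficial
(Concert, Concert): (26, 31) - no unilateral deviation beneficial
Mixed NE: P1 plays Movie with p = 0.5439, P2 plays Movie with q = 0.4561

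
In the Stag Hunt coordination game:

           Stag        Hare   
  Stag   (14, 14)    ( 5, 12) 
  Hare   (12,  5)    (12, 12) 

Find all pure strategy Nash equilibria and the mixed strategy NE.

Pure NE: (Stag, Stag) and (Hare, Hare); Mixed NE: p = 0.7778, q = 0.7778

Work:
Check pure NE:
(Stag, Stag): (14, 14) - no unilateral deviation beneficial
(Hare, Hare): (12, 12) - no unilateral deviation beneficial
Mixed NE: P1 plays Stag with p = 0.7778, P2 plays Stag with q = 0.7778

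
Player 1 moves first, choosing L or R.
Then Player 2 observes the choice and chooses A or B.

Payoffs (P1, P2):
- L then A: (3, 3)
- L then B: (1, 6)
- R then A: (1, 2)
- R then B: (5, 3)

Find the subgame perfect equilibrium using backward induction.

P1 plays R, P2 plays B after L and B after R; Payoff (5, 3)

Work:
Backward induction:
After L: P2 chooses B → P1 gets 1
After R: P2 chooses B → P1 gets 5
P1 chooses R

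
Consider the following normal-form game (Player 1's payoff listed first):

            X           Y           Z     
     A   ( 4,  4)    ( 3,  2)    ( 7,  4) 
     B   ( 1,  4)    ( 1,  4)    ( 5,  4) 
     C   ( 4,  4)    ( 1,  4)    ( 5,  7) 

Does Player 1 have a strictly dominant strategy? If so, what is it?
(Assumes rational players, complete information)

No strictly dominant strategy exists for Player 1

Work:
A strategy strictly dominates another if it gives a strictly higher payoff against every opponent action. Compare each pair of P1's strategies column-by-column:
  A vs B: [4 vs 1, 3 vs 1, 7 vs 5] → A strictly dominates B
  A vs C: [4 vs 4, 3 vs 1, 7 vs 5] → A does not strictly dominate C (column X: 4 ≤ 4)
  B vs A: [1 vs 4, 1 vs 3, 5 vs 7] → B does not strictly dominate A (column X: 1 ≤ 4)
  B vs C: [1 vs 4, 1 vs 1, 5 vs 5] → B does not strictly dominate C (column X: 1 ≤ 4)
  C vs A: [4 vs 4, 1 vs 3, 5 vs 7] → C does not strictly dominate A (column X: 4 ≤ 4)
  C vs B: [4 vs 1, 1 vs 1, 5 vs 5] → C does not strictly dominate B (column Y: 1 ≤ 1)
No single strategy strictly dominates all others → no strictly dominant strategy.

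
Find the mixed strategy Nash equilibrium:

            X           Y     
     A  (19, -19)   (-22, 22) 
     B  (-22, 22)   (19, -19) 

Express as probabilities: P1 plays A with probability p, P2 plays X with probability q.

p = 0.5, q = 0.5

Work:
Find probabilities that make opponent indifferent:
P2 chooses q to make P1 indifferent between A and B
P1 chooses p to make P2 indifferent between X and Y
Mixed NE: P1 plays (A: 0.5, B: 0.5), P2 plays (X: 0.5, Y: 0.5)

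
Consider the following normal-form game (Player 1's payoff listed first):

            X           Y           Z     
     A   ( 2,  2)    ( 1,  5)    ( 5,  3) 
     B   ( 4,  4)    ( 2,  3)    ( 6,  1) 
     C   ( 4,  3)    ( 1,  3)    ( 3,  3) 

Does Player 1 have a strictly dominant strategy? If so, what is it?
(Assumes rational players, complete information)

No strictly dominant strategy exists for Player 1

Work:
A strategy strictly dominates another if it gives a strictly higher payoff against every opponent action. Compare each pair of P1's strategies column-by-column:
  A vs B: [2 vs 4, 1 vs 2, 5 vs 6] → A does not strictly dominate B (column X: 2 ≤ 4)
  A vs C: [2 vs 4, 1 vs 1, 5 vs 3] → A does not strictly dominate C (column X: 2 ≤ 4)
  B vs A: [4 vs 2, 2 vs 1, 6 vs 5] → B strictly dominates A
  B vs C: [4 vs 4, 2 vs 1, 6 vs 3] → B does not strictly dominate C (column X: 4 ≤ 4)
  C vs A: [4 vs 2, 1 vs 1, 3 vs 5] → C does not strictly dominate A (column Y: 1 ≤ 1)
  C vs B: [4 vs 4, 1 vs 2, 3 vs 6] → C does not strictly dominate B (column X: 4 ≤ 4)
No single strategy strictly dominates all others → no strictly dominant strategy.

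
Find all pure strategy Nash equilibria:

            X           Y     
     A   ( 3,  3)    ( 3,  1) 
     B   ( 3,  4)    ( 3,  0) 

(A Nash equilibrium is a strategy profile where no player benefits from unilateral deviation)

Nash equilibrium: (A, X), (B, X)

Work:
Best responses:
  P1 vs X: payoffs [3, 3] → best response A/B (payoff 3)
  P1 vs Y: payoffs [3, 3] → best response A/B (payoff 3)
  P2 vs A: payoffs [3, 1] → best response X (payoff 3)
  P2 vs B: payoffs [4, 0] → best response X (payoff 4)
Mutual best responses: (A,X), (B,X) → Nash equilibria.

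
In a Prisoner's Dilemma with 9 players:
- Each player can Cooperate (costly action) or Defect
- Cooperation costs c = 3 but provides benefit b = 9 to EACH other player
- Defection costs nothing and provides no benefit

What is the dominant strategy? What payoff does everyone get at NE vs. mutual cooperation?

Dominant: Defect; NE payoff = 0; Coop payoff = 69

Work:
Defect dominates (saves cost c = 3, benefit to others is external)
NE: All defect → everyone gets 0
If all cooperate: each receives (8)×9 - 3 = 69
Social dilemma: 69 > 0 but NE gives 0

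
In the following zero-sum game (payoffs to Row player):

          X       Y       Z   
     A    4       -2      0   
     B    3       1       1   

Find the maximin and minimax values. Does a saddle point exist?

Maximin = 1, Minimax = 1, Saddle: True

Work:
Row minimums: [-2, 1] → maximin = 1
Column maximums: [4, 1, 1] → minimax = 1
Saddle point exists! Game value = 1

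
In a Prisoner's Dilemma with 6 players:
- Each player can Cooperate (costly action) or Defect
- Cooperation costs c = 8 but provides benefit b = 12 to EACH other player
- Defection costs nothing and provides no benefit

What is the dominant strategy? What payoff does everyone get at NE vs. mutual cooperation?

Dominant: Defect; NE payoff = 0; Coop payoff = 52

Work:
Defect dominates (saves cost c = 8, benefit to others is external)
NE: All defect → everyone gets 0
If all cooperate: each receives (5)×12 - 8 = 52
Social dilemma: 52 > 0 but NE gives 0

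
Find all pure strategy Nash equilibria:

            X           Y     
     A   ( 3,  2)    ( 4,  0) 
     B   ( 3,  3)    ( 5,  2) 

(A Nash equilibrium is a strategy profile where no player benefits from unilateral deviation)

Nash equilibrium: (A, X), (B, X)

Work:
Best responses:
  P1 vs X: payoffs [3, 3] → best response A/B (payoff 3)
  P1 vs Y: payoffs [4, 5] → best response B (payoff 5)
  P2 vs A: payoffs [2, 0] → best response X (payoff 2)
  P2 vs B: payoffs [3, 2] → best response X (payoff 3)
Mutual best responses: (A,X), (B,X) → Nash equilibria.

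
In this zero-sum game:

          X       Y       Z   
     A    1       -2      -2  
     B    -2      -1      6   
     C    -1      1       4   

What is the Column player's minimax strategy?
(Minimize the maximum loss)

Column should play X or Y (all achieve the minimum), value = 1

Work:
Column player minimizes Row's maximum payoff:
Column X: max payoff to Row = 1
Column Y: max payoff to Row = 1
Column Z: max payoff to Row = 6
Minimum is 1, achieved by columns X, Y (tied).
Each of X or Y is a minimax strategy.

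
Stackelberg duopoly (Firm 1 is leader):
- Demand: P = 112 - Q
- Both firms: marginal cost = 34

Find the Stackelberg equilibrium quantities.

q₁* (leader) = 39.0, q₂* (follower) = 19.5

Work:
Follower's reaction: q₂ = (a - c - q₁)/2
Leader substitutes: π₁ = q₁·(a - q₁ - (a-c-q₁)/2 - c)
FOC: q₁* = (112 - 34)/2 = 39.00
Then: q₂* = (112 - 34 - 39.0)/2 = 19.50
Leader has first-mover advantage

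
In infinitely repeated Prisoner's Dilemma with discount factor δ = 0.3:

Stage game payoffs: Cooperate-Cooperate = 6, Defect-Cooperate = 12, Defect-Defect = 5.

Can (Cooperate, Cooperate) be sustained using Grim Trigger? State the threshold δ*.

δ* = 0.8571; since δ = 0.3 < 0.8571, cooperation cannot be sustained

Work:
For Grim Trigger:
Cooperate forever: 6/(1-δ)
Defect then punished: 12 + 5·δ/(1-δ)
Need: 6/(1-δ) ≥ 12 + 5·δ/(1-δ)
Solving: δ ≥ (T-R)/(T-P) = (12-6)/(12-5) = 0.8571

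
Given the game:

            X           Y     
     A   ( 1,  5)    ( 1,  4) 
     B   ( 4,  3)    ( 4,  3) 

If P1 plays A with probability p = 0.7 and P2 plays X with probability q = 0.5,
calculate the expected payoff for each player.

E[P1] = 1.9, E[P2] = 4.05

Work:
E[P1] = p·q·π₁(A,X) + p·(1-q)·π₁(A,Y) + (1-p)·q·π₁(B,X) + (1-p)·(1-q)·π₁(B,Y)
= 0.7·0.5·1 + 0.7·0.5·1 + 0.3·0.5·4 + 0.3·0.5·4
= 1.9

E[P2] = 4.05 (similar calculation)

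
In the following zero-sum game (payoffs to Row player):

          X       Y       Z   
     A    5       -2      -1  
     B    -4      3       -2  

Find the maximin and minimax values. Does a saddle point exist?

Maximin = -2, Minimax = -1, Saddle: False

Work:
Row minimums: [-2, -4] → maximin = -2
Column maximums: [5, 3, -1] → minimax = -1
No saddle point (maximin ≠ minimax). Mixed strategy needed.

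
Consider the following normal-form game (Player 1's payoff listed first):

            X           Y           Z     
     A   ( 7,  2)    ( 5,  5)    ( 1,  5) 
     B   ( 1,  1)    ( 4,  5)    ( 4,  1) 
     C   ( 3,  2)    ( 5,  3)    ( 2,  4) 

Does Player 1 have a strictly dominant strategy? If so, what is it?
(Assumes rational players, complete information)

No strictly dominant strategy exists for Player 1

Work:
A strategy strictly dominates another if it gives a strictly higher payoff against every opponent action. Compare each pair of P1's strategies column-by-column:
  A vs B: [7 vs 1, 5 vs 4, 1 vs 4] → A does not strictly dominate B (column Z: 1 ≤ 4)
  A vs C: [7 vs 3, 5 vs 5, 1 vs 2] → A does not strictly dominate C (column Y: 5 ≤ 5)
  B vs A: [1 vs 7, 4 vs 5, 4 vs 1] → B does not strictly dominate A (column X: 1 ≤ 7)
  B vs C: [1 vs 3, 4 vs 5, 4 vs 2] → B does not strictly dominate C (column X: 1 ≤ 3)
  C vs A: [3 vs 7, 5 vs 5, 2 vs 1] → C does not strictly dominate A (column X: 3 ≤ 7)
  C vs B: [3 vs 1, 5 vs 4, 2 vs 4] → C does not strictly dominate B (column Z: 2 ≤ 4)
No single strategy strictly dominates all others → no strictly dominant strategy.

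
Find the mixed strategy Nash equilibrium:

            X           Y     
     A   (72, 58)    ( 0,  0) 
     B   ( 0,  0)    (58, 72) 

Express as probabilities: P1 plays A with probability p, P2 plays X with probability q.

p = 0.5538, q = 0.4462

Work:
Find probabilities that make opponent indifferent:
P2 chooses q to make P1 indifferent between A and B
P1 chooses p to make P2 indifferent between X and Y
Mixed NE: P1 plays (A: 0.5538, B: 0.4462), P2 plays (X: 0.4462, Y: 0.5538)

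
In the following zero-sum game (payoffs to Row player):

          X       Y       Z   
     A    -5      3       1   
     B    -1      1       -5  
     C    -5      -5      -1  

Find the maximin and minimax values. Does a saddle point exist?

Maximin = -5, Minimax = -1, Saddle: False

Work:
Row minimums: [-5, -5, -5] → maximin = -5
Column maximums: [-1, 3, 1] → minimax = -1
No saddle point (maximin ≠ minimax). Mixed strategy needed.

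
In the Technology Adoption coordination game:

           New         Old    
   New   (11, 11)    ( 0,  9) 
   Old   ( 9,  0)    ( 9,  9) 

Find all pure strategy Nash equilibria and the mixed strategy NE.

Pure NE: (New, New) and (Old, Old); Mixed NE: p = 0.8182, q = 0.8182

Work:
Check pure NE:
(New, New): (11, 11) - no unilateral deviation beneficial
(Old, Old): (9, 9) - no unilateral deviation beneficial
Mixed NE: P1 plays New with p = 0.8182, P2 plays New with q = 0.8182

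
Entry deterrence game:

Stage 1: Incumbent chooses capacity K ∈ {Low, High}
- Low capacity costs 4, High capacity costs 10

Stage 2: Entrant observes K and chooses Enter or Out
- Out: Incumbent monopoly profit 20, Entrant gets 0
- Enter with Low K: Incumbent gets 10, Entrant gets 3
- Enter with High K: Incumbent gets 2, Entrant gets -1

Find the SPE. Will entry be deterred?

SPE: (High, Enter|Low, Out|High); Entry deterred. Incumbent net profit = 10

Work:
After Low K: Entrant enters (3 > 0)
After High K: Entrant stays out (-1 < 0)
Incumbent: Low → 10−4=6, High → 20−10=10
Incumbent chooses High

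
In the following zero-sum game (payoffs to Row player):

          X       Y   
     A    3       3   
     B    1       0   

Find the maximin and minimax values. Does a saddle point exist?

Maximin = 3, Minimax = 3, Saddle: True

Work:
Row minimums: [3, 0] → maximin = 3
Column maximums: [3, 3] → minimax = 3
Saddle point exists! Game value = 3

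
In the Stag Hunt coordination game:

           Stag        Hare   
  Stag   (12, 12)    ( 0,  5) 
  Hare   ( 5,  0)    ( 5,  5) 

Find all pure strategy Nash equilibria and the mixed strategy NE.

Pure NE: (Stag, Stag) and (Hare, Hare); Mixed NE: p = 0.4167, q = 0.4167

Work:
Check pure NE:
(Stag, Stag): (12, 12) - no unilateral deviation beneficial
(Hare, Hare): (5, 5) - no unilateral deviation beneficial
Mixed NE: P1 plays Stag with p = 0.4167, P2 plays Stag with q = 0.4167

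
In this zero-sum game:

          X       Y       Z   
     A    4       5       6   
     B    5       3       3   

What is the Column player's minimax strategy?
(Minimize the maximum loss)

Column should play X or Y (all achieve the minimum), value = 5

Work:
Column player minimizes Row's maximum payoff:
Column X: max payoff to Row = 5
Column Y: max payoff to Row = 5
Column Z: max payoff to Row = 6
Minimum is 5, achieved by columns X, Y (tied).
Each of X or Y is a minimax strategy.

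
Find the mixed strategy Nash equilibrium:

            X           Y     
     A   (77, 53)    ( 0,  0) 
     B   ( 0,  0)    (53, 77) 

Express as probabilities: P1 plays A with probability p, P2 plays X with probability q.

p = 0.5923, q = 0.4077

Work:
Find probabilities that make opponent indifferent:
P2 chooses q to make P1 indifferent between A and B
P1 chooses p to make P2 indifferent between X and Y
Mixed NE: P1 plays (A: 0.5923, B: 0.4077), P2 plays (X: 0.4077, Y: 0.5923)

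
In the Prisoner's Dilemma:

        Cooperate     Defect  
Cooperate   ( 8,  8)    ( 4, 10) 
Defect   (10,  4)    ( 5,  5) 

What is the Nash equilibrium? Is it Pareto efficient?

(Defect, Defect) is NE; not Pareto efficient

Work:
Defect dominates Cooperate for both players:
If P2 cooperates: Defect (10) > Cooperate (8)
If P2 defects: Defect (5) > Cooperate (4)
NE: (Defect, Defect) with payoff (5, 5)
But (Cooperate, Cooperate) = (8, 8) Pareto dominates (5, 5)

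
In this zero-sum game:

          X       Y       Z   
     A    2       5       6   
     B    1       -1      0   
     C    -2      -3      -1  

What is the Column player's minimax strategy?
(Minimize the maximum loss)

Column should play X, value = 2

Work:
Column player minimizes Row's maximum payoff:
Column X: max payoff to Row = 2
Column Y: max payoff to Row = 5
Column Z: max payoff to Row = 6
Minimum is 2, achieved by column X.
Minimax strategy: X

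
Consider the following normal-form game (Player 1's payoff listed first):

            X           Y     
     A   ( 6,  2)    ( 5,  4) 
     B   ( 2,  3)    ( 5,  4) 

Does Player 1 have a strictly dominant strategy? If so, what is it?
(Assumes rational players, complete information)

No strictly dominant strategy exists for Player 1

Work:
A strategy strictly dominates another if it gives a strictly higher payoff against every opponent action. Compare each pair of P1's strategies column-by-column:
  A vs B: [6 vs 2, 5 vs 5] → A does not strictly dominate B (column Y: 5 ≤ 5)
  B vs A: [2 vs 6, 5 vs 5] → B does not strictly dominate A (column X: 2 ≤ 6)
No single strategy strictly dominates all others → no strictly dominant strategy.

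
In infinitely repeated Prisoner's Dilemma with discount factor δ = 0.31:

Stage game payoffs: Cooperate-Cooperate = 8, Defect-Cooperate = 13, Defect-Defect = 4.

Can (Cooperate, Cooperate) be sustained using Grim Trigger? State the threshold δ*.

δ* = 0.5556; since δ = 0.31 < 0.5556, cooperation cannot be sustained

Work:
For Grim Trigger:
Cooperate forever: 8/(1-δ)
Defect then punished: 13 + 4·δ/(1-δ)
Need: 8/(1-δ) ≥ 13 + 4·δ/(1-δ)
Solving: δ ≥ (T-R)/(T-P) = (13-8)/(13-4) = 0.5556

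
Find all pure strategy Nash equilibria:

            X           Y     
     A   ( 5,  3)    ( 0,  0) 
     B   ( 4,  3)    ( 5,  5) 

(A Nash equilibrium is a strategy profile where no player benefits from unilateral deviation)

Nash equilibrium: (A, X), (B, Y)

Work:
Best responses:
  P1 vs X: payoffs [5, 4] → best response A (payoff 5)
  P1 vs Y: payoffs [0, 5] → best response B (payoff 5)
  P2 vs A: payoffs [3, 0] → best response X (payoff 3)
  P2 vs B: payoffs [3, 5] → best response Y (payoff 5)
Mutual best responses: (A,X), (B,Y) → Nash equilibria.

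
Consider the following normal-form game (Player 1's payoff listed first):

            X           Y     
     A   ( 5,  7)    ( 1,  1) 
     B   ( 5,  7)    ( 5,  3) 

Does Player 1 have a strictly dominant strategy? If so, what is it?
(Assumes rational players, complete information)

No strictly dominant strategy exists for Player 1

Work:
A strategy strictly dominates another if it gives a strictly higher payoff against every opponent action. Compare each pair of P1's strategies column-by-column:
  A vs B: [5 vs 5, 1 vs 5] → A does not strictly dominate B (column X: 5 ≤ 5)
  B vs A: [5 vs 5, 5 vs 1] → B does not strictly dominate A (column X: 5 ≤ 5)
No single strategy strictly dominates all others → no strictly dominant strategy.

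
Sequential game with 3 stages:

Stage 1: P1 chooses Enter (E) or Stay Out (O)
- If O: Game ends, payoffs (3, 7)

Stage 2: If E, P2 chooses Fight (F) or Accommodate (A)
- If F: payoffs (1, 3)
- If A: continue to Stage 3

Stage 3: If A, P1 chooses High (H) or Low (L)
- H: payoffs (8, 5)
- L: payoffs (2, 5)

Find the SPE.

SPE: (E, A, H); Outcome (8, 5)

Work:
Stage 3: P1 chooses H (8 vs 2)
Stage 2: P2: F->3, A->5 (anticipating H). Choose A
Stage 1: P1: O->3, E->8 (anticipating A, H). Choose E
SPE path: E -> A -> H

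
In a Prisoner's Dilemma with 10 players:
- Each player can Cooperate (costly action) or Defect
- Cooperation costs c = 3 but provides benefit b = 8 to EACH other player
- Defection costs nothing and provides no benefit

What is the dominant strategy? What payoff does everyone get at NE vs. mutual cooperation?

Dominant: Defect; NE payoff = 0; Coop payoff = 69

Work:
Defect dominates (saves cost c = 3, benefit to others is external)
NE: All defect → everyone gets 0
If all cooperate: each receives (9)×8 - 3 = 69
Social dilemma: 69 > 0 but NE gives 0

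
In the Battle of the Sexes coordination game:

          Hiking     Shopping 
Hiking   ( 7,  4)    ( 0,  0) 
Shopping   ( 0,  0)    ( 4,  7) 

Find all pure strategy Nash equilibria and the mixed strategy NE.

Pure NE: (Hiking, Hiking) and (Shopping, Shopping); Mixed NE: p = 0.6364, q = 0.3636

Work:
Check pure NE:
(Hiking, Hiking): (7, 4) - no unilateral deviation beneficial
(Shopping, Shopping): (4, 7) - no unilateral deviation beneficial
Mixed NE: P1 plays Hiking with p = 0.6364, P2 plays Hiking with q = 0.3636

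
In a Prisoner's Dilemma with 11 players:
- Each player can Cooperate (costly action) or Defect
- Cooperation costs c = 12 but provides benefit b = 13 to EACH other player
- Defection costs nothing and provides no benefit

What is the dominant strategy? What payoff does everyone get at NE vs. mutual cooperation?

Dominant: Defect; NE payoff = 0; Coop payoff = 118

Work:
Defect dominates (saves cost c = 12, benefit to others is external)
NE: All defect → everyone gets 0
If all cooperate: each receives (10)×13 - 12 = 118
Social dilemma: 118 > 0 but NE gives 0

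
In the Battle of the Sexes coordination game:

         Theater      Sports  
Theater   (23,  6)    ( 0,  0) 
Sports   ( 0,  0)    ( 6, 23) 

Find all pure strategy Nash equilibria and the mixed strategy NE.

Pure NE: (Theater, Theater) and (Sports, Sports); Mixed NE: p = 0.7931, q = 0.2069

Work:
Check pure NE:
(Theater, Theater): (23, 6) - no unilateral deviation beneficial
(Sports, Sports): (6, 23) - no unilateral deviation beneficial
Mixed NE: P1 plays Theater with p = 0.7931, P2 plays Theater with q = 0.2069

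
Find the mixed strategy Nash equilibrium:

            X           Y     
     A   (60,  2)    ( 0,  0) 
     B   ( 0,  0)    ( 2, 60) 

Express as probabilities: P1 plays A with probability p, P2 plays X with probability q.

p = 0.9677, q = 0.0323

Work:
Find probabilities that make opponent indifferent:
P2 chooses q to make P1 indifferent between A and B
P1 chooses p to make P2 indifferent between X and Y
Mixed NE: P1 plays (A: 0.9677, B: 0.0323), P2 plays (X: 0.0323, Y: 0.9677)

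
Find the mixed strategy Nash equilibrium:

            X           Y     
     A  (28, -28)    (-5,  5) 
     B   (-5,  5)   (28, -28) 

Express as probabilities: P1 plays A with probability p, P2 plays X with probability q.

p = 0.5, q = 0.5

Work:
Find probabilities that make opponent indifferent:
P2 chooses q to make P1 indifferent between A and B
P1 chooses p to make P2 indifferent between X and Y
Mixed NE: P1 plays (A: 0.5, B: 0.5), P2 plays (X: 0.5, Y: 0.5)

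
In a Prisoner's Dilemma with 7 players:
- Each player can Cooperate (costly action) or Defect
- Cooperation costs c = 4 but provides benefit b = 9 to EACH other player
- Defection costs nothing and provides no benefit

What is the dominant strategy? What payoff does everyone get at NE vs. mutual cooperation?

Dominant: Defect; NE payoff = 0; Coop payoff = 50

Work:
Defect dominates (saves cost c = 4, benefit to others is external)
NE: All defect → everyone gets 0
If all cooperate: each receives (6)×9 - 4 = 50
Social dilemma: 50 > 0 but NE gives 0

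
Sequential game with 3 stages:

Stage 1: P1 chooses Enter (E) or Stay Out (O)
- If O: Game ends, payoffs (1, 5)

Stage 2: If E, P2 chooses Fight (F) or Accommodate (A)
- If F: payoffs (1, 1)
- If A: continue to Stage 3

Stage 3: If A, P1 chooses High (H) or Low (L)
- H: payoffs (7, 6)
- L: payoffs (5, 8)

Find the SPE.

SPE: (E, A, H); Outcome (7, 6)

Work:
Stage 3: P1 chooses H (7 vs 5)
Stage 2: P2: F->1, A->6 (anticipating H). Choose A
Stage 1: P1: O->1, E->7 (anticipating A, H). Choose E
SPE path: E -> A -> H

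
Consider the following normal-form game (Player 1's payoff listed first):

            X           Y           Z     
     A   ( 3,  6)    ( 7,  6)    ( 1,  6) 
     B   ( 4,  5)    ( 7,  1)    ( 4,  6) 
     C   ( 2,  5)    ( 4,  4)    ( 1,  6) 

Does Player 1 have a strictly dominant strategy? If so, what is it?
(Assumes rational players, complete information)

No strictly dominant strategy exists for Player 1

Work:
A strategy strictly dominates another if it gives a strictly higher payoff against every opponent action. Compare each pair of P1's strategies column-by-column:
  A vs B: [3 vs 4, 7 vs 7, 1 vs 4] → A does not strictly dominate B (column X: 3 ≤ 4)
  A vs C: [3 vs 2, 7 vs 4, 1 vs 1] → A does not strictly dominate C (column Z: 1 ≤ 1)
  B vs A: [4 vs 3, 7 vs 7, 4 vs 1] → B does not strictly dominate A (column Y: 7 ≤ 7)
  B vs C: [4 vs 2, 7 vs 4, 4 vs 1] → B strictly dominates C
  C vs A: [2 vs 3, 4 vs 7, 1 vs 1] → C does not strictly dominate A (column X: 2 ≤ 3)
  C vs B: [2 vs 4, 4 vs 7, 1 vs 4] → C does not strictly dominate B (column X: 2 ≤ 4)
No single strategy strictly dominates all others → no strictly dominant strategy.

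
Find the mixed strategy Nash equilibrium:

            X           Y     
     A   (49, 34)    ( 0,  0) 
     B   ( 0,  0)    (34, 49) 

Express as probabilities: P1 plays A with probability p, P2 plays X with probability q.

p = 0.5904, q = 0.4096

Work:
Find probabilities that make opponent indifferent:
P2 chooses q to make P1 indifferent between A and B
P1 chooses p to make P2 indifferent between X and Y
Mixed NE: P1 plays (A: 0.5904, B: 0.4096), P2 plays (X: 0.4096, Y: 0.5904)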